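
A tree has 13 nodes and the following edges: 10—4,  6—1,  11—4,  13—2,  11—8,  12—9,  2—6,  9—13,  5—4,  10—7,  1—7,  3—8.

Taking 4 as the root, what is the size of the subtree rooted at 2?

4

The subtree rooted at 2 contains: 2, 13, 9, 12 — 4 nodes.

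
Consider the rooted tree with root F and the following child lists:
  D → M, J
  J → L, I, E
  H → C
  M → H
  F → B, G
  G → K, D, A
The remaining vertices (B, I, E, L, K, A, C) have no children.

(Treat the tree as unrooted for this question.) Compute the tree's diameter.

BFS from C reaches B last, at distance 6; BFS from B confirms no node is farther.
Path: C – H – M – D – G – F – B.

6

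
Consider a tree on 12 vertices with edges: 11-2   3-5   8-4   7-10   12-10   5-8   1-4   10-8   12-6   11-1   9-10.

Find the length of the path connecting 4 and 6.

4

Walking from 4: 4 - 8 - 10 - 12 - 6. Length 4.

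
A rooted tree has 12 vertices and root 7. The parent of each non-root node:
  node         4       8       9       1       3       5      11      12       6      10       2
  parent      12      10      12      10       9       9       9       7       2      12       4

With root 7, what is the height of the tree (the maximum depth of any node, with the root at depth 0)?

4

A deepest node is 6, reached by 7 → 12 → 4 → 2 → 6.
That path has 4 edges, so the height is 4.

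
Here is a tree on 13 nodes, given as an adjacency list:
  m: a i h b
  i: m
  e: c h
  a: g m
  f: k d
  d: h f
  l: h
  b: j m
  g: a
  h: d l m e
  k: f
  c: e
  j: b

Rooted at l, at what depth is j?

Climbing from j to the root: j–b–m–h–l. That's 4 steps.

4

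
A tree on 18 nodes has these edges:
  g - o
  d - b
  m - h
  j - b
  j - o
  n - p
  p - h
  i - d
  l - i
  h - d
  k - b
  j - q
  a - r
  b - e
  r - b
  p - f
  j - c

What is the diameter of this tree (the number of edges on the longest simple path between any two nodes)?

Starting from g, a farthest node is f at distance 7.
One longest path: g–o–j–b–d–h–p–f.
So the diameter is 7.

7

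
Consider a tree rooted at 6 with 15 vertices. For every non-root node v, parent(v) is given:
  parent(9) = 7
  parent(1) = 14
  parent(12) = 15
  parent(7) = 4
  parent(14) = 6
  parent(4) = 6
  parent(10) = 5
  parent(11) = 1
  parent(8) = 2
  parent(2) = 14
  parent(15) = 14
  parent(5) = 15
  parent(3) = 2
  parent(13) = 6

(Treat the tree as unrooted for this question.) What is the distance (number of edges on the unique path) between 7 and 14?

The path is 7–4–6–14, which has 3 edges.

3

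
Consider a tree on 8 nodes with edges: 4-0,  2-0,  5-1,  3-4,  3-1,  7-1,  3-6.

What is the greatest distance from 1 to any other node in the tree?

A farthest node from 1 is 2.
The path 1–3–4–0–2 has 4 edges.

4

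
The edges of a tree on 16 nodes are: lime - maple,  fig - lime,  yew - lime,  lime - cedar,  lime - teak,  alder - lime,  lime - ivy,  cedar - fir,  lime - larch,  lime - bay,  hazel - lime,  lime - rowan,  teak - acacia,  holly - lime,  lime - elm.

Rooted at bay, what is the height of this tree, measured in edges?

The longest root-to-leaf path is bay – lime – cedar – fir (3 edges).

3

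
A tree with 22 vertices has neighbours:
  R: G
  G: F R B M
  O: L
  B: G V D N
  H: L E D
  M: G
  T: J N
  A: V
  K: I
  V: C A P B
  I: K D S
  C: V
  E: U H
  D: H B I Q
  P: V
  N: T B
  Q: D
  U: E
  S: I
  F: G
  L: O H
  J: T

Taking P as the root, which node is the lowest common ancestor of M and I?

B

Path M→root: M G B V P; path I→root: I D B V P.
First common node: B.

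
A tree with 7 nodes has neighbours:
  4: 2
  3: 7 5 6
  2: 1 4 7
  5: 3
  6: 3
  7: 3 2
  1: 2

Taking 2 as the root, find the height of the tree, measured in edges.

3

6 sits deepest: 2 → 7 → 3 → 6 — 3 edges from the root.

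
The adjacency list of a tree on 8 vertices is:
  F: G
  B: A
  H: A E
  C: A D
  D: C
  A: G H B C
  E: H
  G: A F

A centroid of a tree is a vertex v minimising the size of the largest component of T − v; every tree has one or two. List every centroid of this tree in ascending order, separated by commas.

If A is removed the pieces have sizes 2, 2, 2, 1, all ≤ ⌊8/2⌋ = 4.
No neighbour of A does as well, so A is the unique centroid.

A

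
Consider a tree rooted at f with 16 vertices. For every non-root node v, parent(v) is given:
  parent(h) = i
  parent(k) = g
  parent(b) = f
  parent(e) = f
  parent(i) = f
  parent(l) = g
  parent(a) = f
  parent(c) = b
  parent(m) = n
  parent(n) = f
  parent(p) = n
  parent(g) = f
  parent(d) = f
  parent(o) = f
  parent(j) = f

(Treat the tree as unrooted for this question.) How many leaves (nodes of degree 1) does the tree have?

The leaves are a, c, d, e, h, j, k, l, m, o, p.
That is 11 leaves.

11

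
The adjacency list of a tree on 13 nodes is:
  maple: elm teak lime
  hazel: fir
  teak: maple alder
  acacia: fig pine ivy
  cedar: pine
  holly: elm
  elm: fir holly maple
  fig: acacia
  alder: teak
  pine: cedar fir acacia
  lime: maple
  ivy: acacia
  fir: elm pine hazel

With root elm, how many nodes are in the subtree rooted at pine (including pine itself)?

The subtree rooted at pine contains: pine, cedar, acacia, ivy, fig — 5 nodes.

5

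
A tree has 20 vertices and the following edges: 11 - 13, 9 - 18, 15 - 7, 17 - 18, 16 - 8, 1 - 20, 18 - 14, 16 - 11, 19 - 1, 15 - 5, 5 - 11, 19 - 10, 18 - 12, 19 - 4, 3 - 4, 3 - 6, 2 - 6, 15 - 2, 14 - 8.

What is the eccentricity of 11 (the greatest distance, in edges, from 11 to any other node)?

The node farthest from 11 is 20, via 11–5–15–2–6–3–4–19–1–20 — 9 edges.

9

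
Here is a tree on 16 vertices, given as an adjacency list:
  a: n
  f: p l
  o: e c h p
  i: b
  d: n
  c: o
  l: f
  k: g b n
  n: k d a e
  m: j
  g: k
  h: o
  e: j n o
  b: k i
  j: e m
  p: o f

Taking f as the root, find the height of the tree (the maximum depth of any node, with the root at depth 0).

7

The longest root-to-leaf path is f → p → o → e → n → k → b → i (7 edges).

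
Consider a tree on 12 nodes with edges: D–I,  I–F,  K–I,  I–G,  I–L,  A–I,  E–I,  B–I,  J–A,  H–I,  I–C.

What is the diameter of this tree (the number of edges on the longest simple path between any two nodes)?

3

Starting from J, a farthest node is B at distance 3.
One longest path: J – A – I – B.
So the diameter is 3.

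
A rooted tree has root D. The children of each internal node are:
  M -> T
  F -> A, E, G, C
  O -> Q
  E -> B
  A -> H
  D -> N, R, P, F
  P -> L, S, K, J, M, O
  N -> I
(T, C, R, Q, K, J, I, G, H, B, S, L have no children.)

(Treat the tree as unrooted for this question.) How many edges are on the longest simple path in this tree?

6

Starting from H, a farthest node is T at distance 6.
One longest path: H - A - F - D - P - M - T.
So the diameter is 6.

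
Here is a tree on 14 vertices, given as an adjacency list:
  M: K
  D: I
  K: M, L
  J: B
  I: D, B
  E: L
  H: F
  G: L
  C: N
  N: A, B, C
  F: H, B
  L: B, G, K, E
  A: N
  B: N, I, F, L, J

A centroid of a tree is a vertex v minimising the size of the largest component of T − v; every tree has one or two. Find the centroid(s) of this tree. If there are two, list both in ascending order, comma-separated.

B

Removing B splits the tree into components of sizes 5, 3, 2, 2, 1; the largest is 5 ≤ ⌊14/2⌋ = 7.
Every other node leaves some component of size > 7, so the centroid is unique.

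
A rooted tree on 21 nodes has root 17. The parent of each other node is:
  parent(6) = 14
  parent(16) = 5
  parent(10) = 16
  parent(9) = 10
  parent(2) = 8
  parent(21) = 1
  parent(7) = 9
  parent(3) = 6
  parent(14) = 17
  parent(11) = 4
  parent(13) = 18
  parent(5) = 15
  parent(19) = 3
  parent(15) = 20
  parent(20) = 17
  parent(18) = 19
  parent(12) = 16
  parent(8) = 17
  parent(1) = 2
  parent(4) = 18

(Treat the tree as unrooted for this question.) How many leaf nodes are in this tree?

Degree-1 nodes: 7, 11, 12, 13, 21 — 5 of them.

5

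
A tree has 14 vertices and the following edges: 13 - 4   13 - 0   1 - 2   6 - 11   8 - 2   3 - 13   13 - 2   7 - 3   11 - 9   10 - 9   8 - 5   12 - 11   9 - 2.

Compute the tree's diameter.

6

A longest path is 7 – 3 – 13 – 2 – 9 – 11 – 6, with 6 edges.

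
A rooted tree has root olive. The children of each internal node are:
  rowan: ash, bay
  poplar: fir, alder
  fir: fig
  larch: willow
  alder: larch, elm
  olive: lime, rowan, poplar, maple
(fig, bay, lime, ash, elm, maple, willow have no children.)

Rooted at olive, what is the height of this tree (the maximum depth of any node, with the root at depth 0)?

4

The longest root-to-leaf path is olive → poplar → alder → larch → willow (4 edges).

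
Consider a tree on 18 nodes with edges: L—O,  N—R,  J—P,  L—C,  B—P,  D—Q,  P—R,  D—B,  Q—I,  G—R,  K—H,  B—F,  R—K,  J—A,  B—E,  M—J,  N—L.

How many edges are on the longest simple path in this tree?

Starting from I, a farthest node is O at distance 8.
One longest path: I–Q–D–B–P–R–N–L–O.
So the diameter is 8.

8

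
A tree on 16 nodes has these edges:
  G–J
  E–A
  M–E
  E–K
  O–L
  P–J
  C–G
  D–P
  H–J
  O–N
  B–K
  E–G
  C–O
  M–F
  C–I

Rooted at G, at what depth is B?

3

Climbing from B to the root: B – K – E – G. That's 3 steps.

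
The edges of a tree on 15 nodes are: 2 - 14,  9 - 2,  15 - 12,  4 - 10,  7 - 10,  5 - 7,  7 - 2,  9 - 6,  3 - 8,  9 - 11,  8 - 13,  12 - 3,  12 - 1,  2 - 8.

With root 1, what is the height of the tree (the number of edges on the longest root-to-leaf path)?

4 sits deepest: 1 – 12 – 3 – 8 – 2 – 7 – 10 – 4 — 7 edges from the root.

7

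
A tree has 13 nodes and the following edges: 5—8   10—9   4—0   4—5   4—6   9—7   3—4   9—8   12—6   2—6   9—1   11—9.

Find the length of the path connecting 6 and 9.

Walking from 6: 6 – 4 – 5 – 8 – 9. Length 4.

4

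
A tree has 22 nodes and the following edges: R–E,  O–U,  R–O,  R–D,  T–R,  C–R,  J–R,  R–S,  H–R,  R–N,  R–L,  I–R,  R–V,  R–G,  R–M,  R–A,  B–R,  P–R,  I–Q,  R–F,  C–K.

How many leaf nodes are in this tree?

Degree-1 nodes: A, B, D, E, F, G, H, J, K, L, M, N, P, Q, S, T, U, V — 18 of them.

18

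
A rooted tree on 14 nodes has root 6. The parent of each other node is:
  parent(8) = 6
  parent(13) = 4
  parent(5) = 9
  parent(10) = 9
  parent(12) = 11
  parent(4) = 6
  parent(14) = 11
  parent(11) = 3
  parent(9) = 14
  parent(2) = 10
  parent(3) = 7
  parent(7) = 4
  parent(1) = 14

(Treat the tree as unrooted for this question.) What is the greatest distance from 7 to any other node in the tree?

The node farthest from 7 is 2, via 7-3-11-14-9-10-2 — 6 edges.

6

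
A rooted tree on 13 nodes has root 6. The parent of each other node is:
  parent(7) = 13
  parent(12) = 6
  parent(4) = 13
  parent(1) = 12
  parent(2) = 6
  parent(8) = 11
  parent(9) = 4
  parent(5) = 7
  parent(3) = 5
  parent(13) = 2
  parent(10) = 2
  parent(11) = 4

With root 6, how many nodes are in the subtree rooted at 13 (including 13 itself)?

Descendants of 13 (including itself): 13, 7, 4, 5, 11, 9, 3, 8. That's 8.

8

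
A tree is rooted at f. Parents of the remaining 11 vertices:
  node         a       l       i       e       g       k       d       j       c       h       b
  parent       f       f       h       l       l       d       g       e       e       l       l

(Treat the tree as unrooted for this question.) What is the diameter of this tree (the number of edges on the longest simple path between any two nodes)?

5

Starting from k, a farthest node is i at distance 5.
One longest path: k – d – g – l – h – i.
So the diameter is 5.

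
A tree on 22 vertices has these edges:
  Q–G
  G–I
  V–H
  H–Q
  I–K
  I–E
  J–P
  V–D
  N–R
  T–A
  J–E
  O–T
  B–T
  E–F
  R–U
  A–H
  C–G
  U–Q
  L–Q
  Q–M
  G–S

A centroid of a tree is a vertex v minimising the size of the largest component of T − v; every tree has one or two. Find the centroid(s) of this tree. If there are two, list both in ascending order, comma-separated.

Q

Removing Q splits the tree into components of sizes 9, 7, 3, 1, 1; the largest is 9 ≤ ⌊22/2⌋ = 11.
Every other node leaves some component of size > 11, so the centroid is unique.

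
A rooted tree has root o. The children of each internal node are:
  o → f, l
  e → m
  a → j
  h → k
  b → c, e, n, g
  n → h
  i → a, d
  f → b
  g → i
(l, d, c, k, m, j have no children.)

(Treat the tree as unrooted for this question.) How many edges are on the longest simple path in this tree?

7

A longest path is j - a - i - g - b - f - o - l, with 7 edges.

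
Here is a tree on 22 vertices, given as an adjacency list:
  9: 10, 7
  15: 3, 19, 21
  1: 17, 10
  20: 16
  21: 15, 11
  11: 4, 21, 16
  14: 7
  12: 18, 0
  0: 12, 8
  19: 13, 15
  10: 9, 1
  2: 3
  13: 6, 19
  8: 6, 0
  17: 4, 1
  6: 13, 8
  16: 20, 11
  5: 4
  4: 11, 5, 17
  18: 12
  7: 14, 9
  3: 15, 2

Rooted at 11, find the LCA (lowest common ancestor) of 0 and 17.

Ancestors of 0 (toward the root): 0, 8, 6, 13, 19, 15, 21, 11.
Ancestors of 17: 17, 4, 11.
The deepest node appearing in both lists is 11.

11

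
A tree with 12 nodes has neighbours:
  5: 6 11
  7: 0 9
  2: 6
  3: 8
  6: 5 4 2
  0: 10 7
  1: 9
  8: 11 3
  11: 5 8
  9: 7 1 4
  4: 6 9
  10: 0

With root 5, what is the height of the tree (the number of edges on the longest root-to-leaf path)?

6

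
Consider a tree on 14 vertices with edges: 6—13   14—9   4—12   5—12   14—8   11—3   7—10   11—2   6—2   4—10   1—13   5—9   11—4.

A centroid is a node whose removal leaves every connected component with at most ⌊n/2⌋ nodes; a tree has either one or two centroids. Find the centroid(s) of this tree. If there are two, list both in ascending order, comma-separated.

4

If 4 is removed the pieces have sizes 6, 5, 2, all ≤ ⌊14/2⌋ = 7.
No neighbour of 4 does as well, so 4 is the unique centroid.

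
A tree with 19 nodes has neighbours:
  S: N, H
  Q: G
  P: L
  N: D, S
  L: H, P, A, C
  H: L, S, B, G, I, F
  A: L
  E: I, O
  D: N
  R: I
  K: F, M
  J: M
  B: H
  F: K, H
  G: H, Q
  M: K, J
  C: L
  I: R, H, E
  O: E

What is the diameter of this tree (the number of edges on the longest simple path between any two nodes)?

7

A longest path is J-M-K-F-H-I-E-O, with 7 edges.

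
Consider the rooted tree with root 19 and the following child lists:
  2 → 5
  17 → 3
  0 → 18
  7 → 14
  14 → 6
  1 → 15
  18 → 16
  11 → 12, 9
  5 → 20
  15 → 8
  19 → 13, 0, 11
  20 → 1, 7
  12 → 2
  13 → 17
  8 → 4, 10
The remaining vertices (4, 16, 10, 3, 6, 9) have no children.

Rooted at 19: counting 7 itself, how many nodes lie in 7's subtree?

3

7's subtree: {7, 14, 6}, size 3.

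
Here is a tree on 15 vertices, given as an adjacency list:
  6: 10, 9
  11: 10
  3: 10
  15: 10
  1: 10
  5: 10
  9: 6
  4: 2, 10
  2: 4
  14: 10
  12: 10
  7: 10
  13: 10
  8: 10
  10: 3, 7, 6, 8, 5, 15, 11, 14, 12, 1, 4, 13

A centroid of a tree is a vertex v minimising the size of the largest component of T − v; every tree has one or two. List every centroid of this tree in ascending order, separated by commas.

10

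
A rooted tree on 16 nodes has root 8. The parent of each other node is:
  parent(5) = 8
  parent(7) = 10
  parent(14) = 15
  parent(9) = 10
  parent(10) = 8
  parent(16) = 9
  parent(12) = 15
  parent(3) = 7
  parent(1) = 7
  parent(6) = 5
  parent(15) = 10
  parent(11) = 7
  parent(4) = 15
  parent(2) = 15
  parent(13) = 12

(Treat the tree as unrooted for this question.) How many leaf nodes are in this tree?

Exactly 9 nodes have a single neighbour: 1, 2, 3, 4, 6, 11, 13, 14, 16.

9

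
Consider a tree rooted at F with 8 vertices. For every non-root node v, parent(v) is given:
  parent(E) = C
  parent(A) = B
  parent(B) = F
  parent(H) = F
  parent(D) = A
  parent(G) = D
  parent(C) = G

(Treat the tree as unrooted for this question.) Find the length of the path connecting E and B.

5

E–C–G–D–A–B: 5 edges.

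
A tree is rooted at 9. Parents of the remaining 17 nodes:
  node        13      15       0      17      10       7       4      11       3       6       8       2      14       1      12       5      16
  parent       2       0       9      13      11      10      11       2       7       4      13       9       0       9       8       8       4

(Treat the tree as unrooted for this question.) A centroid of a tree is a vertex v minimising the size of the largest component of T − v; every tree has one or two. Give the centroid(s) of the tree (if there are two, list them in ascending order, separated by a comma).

2

If 2 is removed the pieces have sizes 7, 5, 5, all ≤ ⌊18/2⌋ = 9.
Every other node leaves some component of size > 9, so the centroid is unique.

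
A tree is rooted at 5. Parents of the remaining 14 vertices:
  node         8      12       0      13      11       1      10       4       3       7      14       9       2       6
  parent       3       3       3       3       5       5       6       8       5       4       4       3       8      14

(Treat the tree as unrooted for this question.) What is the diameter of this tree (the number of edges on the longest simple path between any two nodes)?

7

A longest path is 10 - 6 - 14 - 4 - 8 - 3 - 5 - 11, with 7 edges.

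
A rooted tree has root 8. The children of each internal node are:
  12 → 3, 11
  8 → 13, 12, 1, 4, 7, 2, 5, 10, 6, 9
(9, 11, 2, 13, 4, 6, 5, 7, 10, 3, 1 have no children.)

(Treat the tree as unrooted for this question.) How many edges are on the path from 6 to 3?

3

The path is 6 - 8 - 12 - 3, which has 3 edges.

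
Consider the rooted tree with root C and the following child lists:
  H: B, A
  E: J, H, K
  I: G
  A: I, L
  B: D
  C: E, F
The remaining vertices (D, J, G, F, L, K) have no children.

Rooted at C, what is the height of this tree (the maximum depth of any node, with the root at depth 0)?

The longest root-to-leaf path is C-E-H-A-I-G (5 edges).

5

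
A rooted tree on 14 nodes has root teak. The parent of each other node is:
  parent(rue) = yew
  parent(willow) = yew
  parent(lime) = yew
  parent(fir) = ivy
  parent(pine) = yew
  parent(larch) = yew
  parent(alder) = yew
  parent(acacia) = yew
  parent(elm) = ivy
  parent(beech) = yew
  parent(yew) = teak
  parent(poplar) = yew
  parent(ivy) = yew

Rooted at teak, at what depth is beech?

Path from teak to beech: teak – yew – beech, which has 2 edges.

2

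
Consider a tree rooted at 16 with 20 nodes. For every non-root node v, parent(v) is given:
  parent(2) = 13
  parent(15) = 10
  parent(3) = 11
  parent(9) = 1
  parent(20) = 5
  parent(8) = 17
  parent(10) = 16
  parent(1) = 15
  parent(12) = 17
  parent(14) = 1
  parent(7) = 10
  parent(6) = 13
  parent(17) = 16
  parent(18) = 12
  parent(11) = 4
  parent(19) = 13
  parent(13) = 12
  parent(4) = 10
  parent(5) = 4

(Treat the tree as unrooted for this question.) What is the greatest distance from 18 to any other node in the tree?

7

Distances from 18 peak at 7, attained at 14 (9, 20, 3 also at distance 7).
18 – 12 – 17 – 16 – 10 – 15 – 1 – 14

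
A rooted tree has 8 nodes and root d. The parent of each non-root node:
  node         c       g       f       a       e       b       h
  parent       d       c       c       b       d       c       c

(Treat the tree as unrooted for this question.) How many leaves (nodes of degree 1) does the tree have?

5

Exactly 5 nodes have a single neighbour: a, e, f, g, h.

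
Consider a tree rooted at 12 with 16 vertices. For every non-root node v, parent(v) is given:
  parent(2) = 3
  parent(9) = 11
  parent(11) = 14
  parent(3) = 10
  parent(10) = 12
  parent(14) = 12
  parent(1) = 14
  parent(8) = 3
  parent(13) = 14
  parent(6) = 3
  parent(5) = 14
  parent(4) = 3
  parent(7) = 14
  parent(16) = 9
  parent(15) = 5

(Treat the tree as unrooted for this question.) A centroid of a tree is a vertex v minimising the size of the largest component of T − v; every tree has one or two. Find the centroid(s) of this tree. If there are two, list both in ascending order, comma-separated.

If 14 is removed the pieces have sizes 7, 3, 2, 1, 1, 1, all ≤ ⌊16/2⌋ = 8.
Every other node leaves some component of size > 8, so the centroid is unique.

14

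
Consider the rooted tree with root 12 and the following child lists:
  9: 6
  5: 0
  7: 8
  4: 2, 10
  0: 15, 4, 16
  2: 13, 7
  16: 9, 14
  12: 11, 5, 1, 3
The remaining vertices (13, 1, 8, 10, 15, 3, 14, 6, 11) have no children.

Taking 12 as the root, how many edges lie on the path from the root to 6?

Climbing from 6 to the root: 6 → 9 → 16 → 0 → 5 → 12. That's 5 steps.

5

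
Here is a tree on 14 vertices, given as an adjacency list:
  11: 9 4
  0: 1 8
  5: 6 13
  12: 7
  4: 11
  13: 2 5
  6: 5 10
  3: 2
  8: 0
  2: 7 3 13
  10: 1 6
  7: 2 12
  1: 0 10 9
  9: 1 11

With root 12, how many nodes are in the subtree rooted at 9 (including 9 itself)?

3

The subtree rooted at 9 contains: 9, 11, 4 — 3 nodes.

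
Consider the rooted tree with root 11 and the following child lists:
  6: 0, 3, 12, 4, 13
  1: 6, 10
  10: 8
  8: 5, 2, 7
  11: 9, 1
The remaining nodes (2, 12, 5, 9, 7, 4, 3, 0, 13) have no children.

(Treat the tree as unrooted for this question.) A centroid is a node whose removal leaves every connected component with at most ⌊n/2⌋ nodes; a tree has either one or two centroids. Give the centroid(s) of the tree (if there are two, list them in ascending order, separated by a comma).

1

If 1 is removed the pieces have sizes 6, 5, 2, all ≤ ⌊14/2⌋ = 7.
Every other node leaves some component of size > 7, so the centroid is unique.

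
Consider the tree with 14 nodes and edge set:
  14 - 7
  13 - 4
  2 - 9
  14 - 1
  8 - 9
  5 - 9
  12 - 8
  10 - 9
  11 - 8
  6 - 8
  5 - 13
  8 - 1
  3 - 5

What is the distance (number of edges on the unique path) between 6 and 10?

6 - 8 - 9 - 10: 3 edges.

3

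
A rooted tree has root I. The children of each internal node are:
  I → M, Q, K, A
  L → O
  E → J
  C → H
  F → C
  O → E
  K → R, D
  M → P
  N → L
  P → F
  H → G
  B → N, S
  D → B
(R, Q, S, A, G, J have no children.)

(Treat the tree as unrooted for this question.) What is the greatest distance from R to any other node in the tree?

8

Distances from R peak at 8, attained at G (J also at distance 8).
R-K-I-M-P-F-C-H-G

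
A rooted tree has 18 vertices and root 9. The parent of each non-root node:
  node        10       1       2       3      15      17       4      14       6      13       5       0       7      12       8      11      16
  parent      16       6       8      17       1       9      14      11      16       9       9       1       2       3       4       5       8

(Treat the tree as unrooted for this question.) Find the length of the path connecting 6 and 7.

4

The path is 6 - 16 - 8 - 2 - 7, which has 4 edges.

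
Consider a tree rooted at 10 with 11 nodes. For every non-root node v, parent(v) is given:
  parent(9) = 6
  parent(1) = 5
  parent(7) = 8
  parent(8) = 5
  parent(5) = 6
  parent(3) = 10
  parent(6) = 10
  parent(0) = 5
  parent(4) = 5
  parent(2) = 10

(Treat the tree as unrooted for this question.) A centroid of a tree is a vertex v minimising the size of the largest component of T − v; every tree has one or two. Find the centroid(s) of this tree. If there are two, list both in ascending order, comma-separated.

Removing 5 splits the tree into components of sizes 5, 2, 1, 1, 1; the largest is 5 ≤ ⌊11/2⌋ = 5.
No neighbour of 5 does as well, so 5 is the unique centroid.

5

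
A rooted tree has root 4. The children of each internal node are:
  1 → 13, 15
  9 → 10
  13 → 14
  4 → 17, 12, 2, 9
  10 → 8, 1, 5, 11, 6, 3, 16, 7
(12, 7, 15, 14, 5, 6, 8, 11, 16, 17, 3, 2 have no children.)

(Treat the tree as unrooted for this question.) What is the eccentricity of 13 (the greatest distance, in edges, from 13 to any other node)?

5

Distances from 13 peak at 5, attained at 17 (12, 2 also at distance 5).
13-1-10-9-4-17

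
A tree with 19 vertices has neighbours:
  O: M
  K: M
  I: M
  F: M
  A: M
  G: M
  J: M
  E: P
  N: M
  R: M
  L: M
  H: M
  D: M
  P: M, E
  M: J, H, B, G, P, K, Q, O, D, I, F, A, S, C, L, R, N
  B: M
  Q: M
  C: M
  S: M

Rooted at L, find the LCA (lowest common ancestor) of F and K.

M

F's ancestor chain is F, M, L and K's is K, M, L; they first meet at M.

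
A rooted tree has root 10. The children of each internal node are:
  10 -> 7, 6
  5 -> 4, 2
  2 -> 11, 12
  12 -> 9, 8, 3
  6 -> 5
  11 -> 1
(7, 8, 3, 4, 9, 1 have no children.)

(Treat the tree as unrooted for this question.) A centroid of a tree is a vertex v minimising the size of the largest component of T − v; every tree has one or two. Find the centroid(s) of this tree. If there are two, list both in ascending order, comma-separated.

Removing 2 splits the tree into components of sizes 5, 4, 2; the largest is 5 ≤ ⌊12/2⌋ = 6.
Every other node leaves some component of size > 6, so the centroid is unique.

2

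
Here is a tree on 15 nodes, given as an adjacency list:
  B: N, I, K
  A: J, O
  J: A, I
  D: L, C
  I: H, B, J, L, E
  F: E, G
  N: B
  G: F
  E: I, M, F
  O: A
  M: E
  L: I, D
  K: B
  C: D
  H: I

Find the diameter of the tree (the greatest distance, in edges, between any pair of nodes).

6

BFS from C reaches O last, at distance 6; BFS from O confirms no node is farther.
Path: C – D – L – I – J – A – O.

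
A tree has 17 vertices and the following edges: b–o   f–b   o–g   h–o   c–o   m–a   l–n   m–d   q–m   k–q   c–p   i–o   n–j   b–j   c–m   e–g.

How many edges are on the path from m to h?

3

m - c - o - h: 3 edges.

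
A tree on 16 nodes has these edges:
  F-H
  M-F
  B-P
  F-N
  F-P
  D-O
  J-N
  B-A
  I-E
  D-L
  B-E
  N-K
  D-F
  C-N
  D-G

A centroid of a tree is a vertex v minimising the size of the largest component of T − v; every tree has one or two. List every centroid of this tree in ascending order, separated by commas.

F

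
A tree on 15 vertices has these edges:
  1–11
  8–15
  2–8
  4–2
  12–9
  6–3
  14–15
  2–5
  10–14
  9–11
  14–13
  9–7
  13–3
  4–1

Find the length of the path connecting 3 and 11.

The path is 3 – 13 – 14 – 15 – 8 – 2 – 4 – 1 – 11, which has 8 edges.

8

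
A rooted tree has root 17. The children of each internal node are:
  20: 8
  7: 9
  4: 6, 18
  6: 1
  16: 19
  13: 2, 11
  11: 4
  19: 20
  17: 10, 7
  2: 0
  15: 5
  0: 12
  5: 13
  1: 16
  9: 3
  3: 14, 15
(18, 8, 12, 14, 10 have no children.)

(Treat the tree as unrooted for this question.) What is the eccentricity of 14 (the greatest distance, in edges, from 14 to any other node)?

12

A farthest node from 14 is 8.
The path 14–3–15–5–13–11–4–6–1–16–19–20–8 has 12 edges.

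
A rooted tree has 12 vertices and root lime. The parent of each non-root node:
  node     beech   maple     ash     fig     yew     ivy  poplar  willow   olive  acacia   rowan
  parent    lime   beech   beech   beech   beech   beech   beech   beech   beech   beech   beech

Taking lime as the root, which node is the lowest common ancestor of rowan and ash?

beech

Path rowan→root: rowan beech lime; path ash→root: ash beech lime.
First common node: beech.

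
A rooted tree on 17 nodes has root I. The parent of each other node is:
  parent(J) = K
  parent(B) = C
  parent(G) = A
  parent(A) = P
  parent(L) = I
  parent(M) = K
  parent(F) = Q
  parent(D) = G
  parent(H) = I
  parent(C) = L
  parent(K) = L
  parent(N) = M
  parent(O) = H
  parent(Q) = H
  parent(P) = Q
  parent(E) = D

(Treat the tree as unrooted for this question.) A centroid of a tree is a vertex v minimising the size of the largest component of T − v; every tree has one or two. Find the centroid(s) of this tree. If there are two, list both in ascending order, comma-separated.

If H is removed the pieces have sizes 8, 7, 1, all ≤ ⌊17/2⌋ = 8.
Every other node leaves some component of size > 8, so the centroid is unique.

H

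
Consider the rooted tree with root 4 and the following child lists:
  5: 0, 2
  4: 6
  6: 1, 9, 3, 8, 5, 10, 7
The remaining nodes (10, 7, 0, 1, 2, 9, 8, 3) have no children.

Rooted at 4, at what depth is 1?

2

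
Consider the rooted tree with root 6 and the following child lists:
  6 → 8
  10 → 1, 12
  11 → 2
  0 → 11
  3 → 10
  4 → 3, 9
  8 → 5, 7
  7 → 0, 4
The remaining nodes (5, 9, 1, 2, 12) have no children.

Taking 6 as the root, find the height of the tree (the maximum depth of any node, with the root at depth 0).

The longest root-to-leaf path is 6 – 8 – 7 – 4 – 3 – 10 – 12 (6 edges).

6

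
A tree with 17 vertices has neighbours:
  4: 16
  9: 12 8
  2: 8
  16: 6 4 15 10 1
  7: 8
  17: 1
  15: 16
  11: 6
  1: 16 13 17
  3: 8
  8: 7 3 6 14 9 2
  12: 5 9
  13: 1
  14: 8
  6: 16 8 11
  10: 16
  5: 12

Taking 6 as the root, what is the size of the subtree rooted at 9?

3

Descendants of 9 (including itself): 9, 12, 5. That's 3.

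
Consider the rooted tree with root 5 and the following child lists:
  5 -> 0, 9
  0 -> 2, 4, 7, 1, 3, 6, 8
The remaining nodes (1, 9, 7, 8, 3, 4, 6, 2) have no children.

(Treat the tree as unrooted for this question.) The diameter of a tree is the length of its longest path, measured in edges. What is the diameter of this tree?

BFS from 9 reaches 1 last, at distance 3; BFS from 1 confirms no node is farther.
Path: 9–5–0–1.

3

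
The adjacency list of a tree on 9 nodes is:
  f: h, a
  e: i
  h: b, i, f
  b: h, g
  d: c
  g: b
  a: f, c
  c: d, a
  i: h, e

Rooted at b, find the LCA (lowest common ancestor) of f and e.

h

Ancestors of f (toward the root): f, h, b.
Ancestors of e: e, i, h, b.
The deepest node appearing in both lists is h.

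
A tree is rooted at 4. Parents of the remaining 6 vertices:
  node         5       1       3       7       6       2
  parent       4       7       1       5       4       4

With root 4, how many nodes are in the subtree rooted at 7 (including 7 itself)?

3

Descendants of 7 (including itself): 7, 1, 3. That's 3.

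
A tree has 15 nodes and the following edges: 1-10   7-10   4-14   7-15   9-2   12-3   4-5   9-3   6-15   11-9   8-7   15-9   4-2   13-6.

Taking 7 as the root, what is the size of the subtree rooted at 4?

4's subtree: {4, 14, 5}, size 3.

3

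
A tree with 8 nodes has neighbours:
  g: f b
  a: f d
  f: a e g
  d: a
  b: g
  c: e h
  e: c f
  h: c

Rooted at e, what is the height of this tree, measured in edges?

3

The longest root-to-leaf path is e-f-a-d (3 edges).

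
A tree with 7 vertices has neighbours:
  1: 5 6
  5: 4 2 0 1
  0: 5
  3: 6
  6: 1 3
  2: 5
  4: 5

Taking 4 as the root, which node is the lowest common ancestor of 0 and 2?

5

0's ancestor chain is 0, 5, 4 and 2's is 2, 5, 4; they first meet at 5.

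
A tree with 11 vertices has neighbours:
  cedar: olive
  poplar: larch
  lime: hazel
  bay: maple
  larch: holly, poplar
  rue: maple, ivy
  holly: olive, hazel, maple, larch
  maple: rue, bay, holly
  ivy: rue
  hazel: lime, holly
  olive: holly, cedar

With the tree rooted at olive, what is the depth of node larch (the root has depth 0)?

2

Climbing from larch to the root: larch–holly–olive. That's 2 steps.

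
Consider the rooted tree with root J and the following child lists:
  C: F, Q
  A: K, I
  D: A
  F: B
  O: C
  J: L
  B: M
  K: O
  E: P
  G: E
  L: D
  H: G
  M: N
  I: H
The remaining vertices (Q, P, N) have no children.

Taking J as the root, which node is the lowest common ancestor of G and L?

G's ancestor chain is G, H, I, A, D, L, J and L's is L, J; they first meet at L.

L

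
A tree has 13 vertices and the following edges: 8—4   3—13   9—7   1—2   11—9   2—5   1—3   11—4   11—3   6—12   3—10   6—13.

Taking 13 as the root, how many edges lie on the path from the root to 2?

Climbing from 2 to the root: 2–1–3–13. That's 3 steps.

3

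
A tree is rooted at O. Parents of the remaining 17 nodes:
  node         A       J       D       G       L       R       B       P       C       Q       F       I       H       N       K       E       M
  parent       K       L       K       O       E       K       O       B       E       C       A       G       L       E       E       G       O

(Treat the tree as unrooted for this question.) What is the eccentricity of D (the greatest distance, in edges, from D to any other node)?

6

Distances from D peak at 6, attained at P.
D – K – E – G – O – B – P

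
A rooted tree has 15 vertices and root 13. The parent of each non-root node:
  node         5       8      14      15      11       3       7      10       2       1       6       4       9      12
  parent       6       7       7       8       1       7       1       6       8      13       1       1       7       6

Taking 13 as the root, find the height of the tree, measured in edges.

A deepest node is 2, reached by 13-1-7-8-2.
That path has 4 edges, so the height is 4.

4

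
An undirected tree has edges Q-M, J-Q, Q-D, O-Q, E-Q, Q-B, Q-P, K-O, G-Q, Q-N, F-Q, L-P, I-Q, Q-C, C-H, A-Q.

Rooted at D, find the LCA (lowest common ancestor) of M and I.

Ancestors of M (toward the root): M, Q, D.
Ancestors of I: I, Q, D.
The deepest node appearing in both lists is Q.

Q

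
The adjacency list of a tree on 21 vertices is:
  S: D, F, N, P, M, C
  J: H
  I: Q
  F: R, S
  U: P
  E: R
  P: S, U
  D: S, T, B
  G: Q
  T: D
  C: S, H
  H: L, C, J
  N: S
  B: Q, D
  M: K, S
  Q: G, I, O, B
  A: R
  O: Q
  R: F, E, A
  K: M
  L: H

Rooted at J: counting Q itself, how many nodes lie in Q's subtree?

4

The subtree rooted at Q contains: Q, G, I, O — 4 nodes.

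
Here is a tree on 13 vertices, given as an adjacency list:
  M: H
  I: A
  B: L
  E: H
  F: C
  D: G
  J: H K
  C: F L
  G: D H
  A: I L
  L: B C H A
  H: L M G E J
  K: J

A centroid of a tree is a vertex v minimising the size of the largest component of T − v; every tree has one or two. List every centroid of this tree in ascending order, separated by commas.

H

Removing H splits the tree into components of sizes 6, 2, 2, 1, 1; the largest is 6 ≤ ⌊13/2⌋ = 6.
Every other node leaves some component of size > 6, so the centroid is unique.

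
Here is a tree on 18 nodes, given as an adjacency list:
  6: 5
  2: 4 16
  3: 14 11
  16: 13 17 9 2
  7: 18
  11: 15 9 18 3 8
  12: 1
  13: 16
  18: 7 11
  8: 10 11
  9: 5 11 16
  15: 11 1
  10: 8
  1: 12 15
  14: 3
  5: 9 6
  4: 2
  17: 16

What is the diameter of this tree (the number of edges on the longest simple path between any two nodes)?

BFS from 12 reaches 4 last, at distance 7; BFS from 4 confirms no node is farther.
Path: 12-1-15-11-9-16-2-4.

7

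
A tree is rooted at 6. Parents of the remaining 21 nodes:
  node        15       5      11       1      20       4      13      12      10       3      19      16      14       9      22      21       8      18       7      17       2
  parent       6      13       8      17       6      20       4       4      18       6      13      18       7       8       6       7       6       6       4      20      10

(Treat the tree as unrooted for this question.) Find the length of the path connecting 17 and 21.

4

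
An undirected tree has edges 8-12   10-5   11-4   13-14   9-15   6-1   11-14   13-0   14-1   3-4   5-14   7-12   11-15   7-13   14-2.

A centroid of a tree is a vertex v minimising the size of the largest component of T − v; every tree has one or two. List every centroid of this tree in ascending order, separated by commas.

Delete 14: the remaining components have sizes 5, 5, 2, 2, 1. Max 5 ≤ 8, so 14 is a centroid.
Every other node leaves some component of size > 8, so the centroid is unique.

14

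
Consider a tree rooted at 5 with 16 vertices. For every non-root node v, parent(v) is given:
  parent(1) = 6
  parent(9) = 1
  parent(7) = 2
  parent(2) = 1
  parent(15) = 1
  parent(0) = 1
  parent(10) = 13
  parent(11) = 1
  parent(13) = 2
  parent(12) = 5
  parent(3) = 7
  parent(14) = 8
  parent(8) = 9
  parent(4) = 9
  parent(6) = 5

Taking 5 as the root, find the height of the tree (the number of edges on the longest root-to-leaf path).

5

A deepest node is 10, reached by 5–6–1–2–13–10.
That path has 5 edges, so the height is 5.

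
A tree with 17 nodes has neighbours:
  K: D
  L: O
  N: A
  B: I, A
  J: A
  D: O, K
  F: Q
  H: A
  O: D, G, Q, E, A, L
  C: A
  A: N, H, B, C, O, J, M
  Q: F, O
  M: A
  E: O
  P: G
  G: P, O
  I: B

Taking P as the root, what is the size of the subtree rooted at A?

Descendants of A (including itself): A, C, J, B, H, N, M, I. That's 8.

8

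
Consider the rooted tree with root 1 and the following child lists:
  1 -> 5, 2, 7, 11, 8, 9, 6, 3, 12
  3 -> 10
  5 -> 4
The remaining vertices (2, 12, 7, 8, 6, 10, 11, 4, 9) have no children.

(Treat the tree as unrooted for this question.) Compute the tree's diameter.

A longest path is 4-5-1-3-10, with 4 edges.

4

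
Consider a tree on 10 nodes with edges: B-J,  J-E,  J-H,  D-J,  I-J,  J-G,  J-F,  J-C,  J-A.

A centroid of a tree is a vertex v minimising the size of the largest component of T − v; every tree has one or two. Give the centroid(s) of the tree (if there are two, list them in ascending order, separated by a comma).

If J is removed the pieces have sizes 1, 1, 1, 1, 1, 1, 1, 1, 1, all ≤ ⌊10/2⌋ = 5.
No neighbour of J does as well, so J is the unique centroid.

J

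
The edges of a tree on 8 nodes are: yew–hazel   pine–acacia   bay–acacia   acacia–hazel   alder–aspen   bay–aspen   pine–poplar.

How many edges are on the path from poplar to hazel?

3

Walking from poplar: poplar - pine - acacia - hazel. Length 3.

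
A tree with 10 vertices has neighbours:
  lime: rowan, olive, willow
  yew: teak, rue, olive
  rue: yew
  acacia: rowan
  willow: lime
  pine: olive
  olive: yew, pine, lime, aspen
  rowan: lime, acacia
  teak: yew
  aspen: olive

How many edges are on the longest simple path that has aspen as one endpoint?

The node farthest from aspen is acacia, via aspen–olive–lime–rowan–acacia — 4 edges.

4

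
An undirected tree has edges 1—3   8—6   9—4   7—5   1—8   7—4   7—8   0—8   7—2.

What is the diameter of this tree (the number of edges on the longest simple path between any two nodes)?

Starting from 9, a farthest node is 3 at distance 5.
One longest path: 9 - 4 - 7 - 8 - 1 - 3.
So the diameter is 5.

5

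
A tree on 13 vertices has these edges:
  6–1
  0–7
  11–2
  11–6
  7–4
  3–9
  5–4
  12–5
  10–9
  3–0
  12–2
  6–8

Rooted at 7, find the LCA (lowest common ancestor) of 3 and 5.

7

Ancestors of 3 (toward the root): 3, 0, 7.
Ancestors of 5: 5, 4, 7.
The deepest node appearing in both lists is 7.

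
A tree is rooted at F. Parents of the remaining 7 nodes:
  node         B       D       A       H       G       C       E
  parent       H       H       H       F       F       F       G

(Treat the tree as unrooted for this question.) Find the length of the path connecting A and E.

4

A–H–F–G–E: 4 edges.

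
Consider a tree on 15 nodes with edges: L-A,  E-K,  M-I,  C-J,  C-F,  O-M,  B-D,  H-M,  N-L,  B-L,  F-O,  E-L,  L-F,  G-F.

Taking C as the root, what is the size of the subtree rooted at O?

O's subtree: {O, M, H, I}, size 4.

4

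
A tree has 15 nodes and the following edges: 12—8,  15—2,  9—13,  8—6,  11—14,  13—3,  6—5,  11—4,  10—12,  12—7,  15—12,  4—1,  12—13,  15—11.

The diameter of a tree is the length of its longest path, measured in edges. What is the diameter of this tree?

7

Starting from 1, a farthest node is 5 at distance 7.
One longest path: 1–4–11–15–12–8–6–5.
So the diameter is 7.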